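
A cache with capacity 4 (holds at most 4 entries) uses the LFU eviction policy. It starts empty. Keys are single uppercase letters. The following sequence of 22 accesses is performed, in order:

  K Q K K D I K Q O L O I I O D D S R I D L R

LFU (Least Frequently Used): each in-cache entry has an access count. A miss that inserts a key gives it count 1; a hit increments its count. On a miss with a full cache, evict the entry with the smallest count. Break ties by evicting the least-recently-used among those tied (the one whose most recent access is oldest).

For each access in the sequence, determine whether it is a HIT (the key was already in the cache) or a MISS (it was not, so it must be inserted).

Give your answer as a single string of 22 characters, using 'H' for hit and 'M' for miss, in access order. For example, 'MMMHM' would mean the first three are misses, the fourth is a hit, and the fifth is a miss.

Answer: MMHHMMHHMMHMHHMHMMMHMM

Derivation:
LFU simulation (capacity=4):
  1. access K: MISS. Cache: [K(c=1)]
  2. access Q: MISS. Cache: [K(c=1) Q(c=1)]
  3. access K: HIT, count now 2. Cache: [Q(c=1) K(c=2)]
  4. access K: HIT, count now 3. Cache: [Q(c=1) K(c=3)]
  5. access D: MISS. Cache: [Q(c=1) D(c=1) K(c=3)]
  6. access I: MISS. Cache: [Q(c=1) D(c=1) I(c=1) K(c=3)]
  7. access K: HIT, count now 4. Cache: [Q(c=1) D(c=1) I(c=1) K(c=4)]
  8. access Q: HIT, count now 2. Cache: [D(c=1) I(c=1) Q(c=2) K(c=4)]
  9. access O: MISS, evict D(c=1). Cache: [I(c=1) O(c=1) Q(c=2) K(c=4)]
  10. access L: MISS, evict I(c=1). Cache: [O(c=1) L(c=1) Q(c=2) K(c=4)]
  11. access O: HIT, count now 2. Cache: [L(c=1) Q(c=2) O(c=2) K(c=4)]
  12. access I: MISS, evict L(c=1). Cache: [I(c=1) Q(c=2) O(c=2) K(c=4)]
  13. access I: HIT, count now 2. Cache: [Q(c=2) O(c=2) I(c=2) K(c=4)]
  14. access O: HIT, count now 3. Cache: [Q(c=2) I(c=2) O(c=3) K(c=4)]
  15. access D: MISS, evict Q(c=2). Cache: [D(c=1) I(c=2) O(c=3) K(c=4)]
  16. access D: HIT, count now 2. Cache: [I(c=2) D(c=2) O(c=3) K(c=4)]
  17. access S: MISS, evict I(c=2). Cache: [S(c=1) D(c=2) O(c=3) K(c=4)]
  18. access R: MISS, evict S(c=1). Cache: [R(c=1) D(c=2) O(c=3) K(c=4)]
  19. access I: MISS, evict R(c=1). Cache: [I(c=1) D(c=2) O(c=3) K(c=4)]
  20. access D: HIT, count now 3. Cache: [I(c=1) O(c=3) D(c=3) K(c=4)]
  21. access L: MISS, evict I(c=1). Cache: [L(c=1) O(c=3) D(c=3) K(c=4)]
  22. access R: MISS, evict L(c=1). Cache: [R(c=1) O(c=3) D(c=3) K(c=4)]
Total: 9 hits, 13 misses, 9 evictions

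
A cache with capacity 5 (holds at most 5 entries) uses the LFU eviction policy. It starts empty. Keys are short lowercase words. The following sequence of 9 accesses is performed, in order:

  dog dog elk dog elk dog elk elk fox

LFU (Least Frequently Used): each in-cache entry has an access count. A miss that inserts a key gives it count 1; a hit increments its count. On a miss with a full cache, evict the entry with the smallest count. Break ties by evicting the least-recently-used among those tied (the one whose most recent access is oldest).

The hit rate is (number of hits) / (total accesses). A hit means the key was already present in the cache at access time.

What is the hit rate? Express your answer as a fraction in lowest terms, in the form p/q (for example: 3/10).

LFU simulation (capacity=5):
  1. access dog: MISS. Cache: [dog(c=1)]
  2. access dog: HIT, count now 2. Cache: [dog(c=2)]
  3. access elk: MISS. Cache: [elk(c=1) dog(c=2)]
  4. access dog: HIT, count now 3. Cache: [elk(c=1) dog(c=3)]
  5. access elk: HIT, count now 2. Cache: [elk(c=2) dog(c=3)]
  6. access dog: HIT, count now 4. Cache: [elk(c=2) dog(c=4)]
  7. access elk: HIT, count now 3. Cache: [elk(c=3) dog(c=4)]
  8. access elk: HIT, count now 4. Cache: [dog(c=4) elk(c=4)]
  9. access fox: MISS. Cache: [fox(c=1) dog(c=4) elk(c=4)]
Total: 6 hits, 3 misses, 0 evictions

Hit rate = 6/9 = 2/3

Answer: 2/3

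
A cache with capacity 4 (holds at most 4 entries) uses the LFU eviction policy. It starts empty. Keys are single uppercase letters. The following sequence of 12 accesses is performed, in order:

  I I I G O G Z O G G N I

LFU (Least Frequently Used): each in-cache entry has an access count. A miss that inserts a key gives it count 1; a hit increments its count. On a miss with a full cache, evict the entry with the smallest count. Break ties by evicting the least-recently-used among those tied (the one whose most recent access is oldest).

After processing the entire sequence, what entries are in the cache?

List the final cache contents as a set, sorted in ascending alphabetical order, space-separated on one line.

LFU simulation (capacity=4):
  1. access I: MISS. Cache: [I(c=1)]
  2. access I: HIT, count now 2. Cache: [I(c=2)]
  3. access I: HIT, count now 3. Cache: [I(c=3)]
  4. access G: MISS. Cache: [G(c=1) I(c=3)]
  5. access O: MISS. Cache: [G(c=1) O(c=1) I(c=3)]
  6. access G: HIT, count now 2. Cache: [O(c=1) G(c=2) I(c=3)]
  7. access Z: MISS. Cache: [O(c=1) Z(c=1) G(c=2) I(c=3)]
  8. access O: HIT, count now 2. Cache: [Z(c=1) G(c=2) O(c=2) I(c=3)]
  9. access G: HIT, count now 3. Cache: [Z(c=1) O(c=2) I(c=3) G(c=3)]
  10. access G: HIT, count now 4. Cache: [Z(c=1) O(c=2) I(c=3) G(c=4)]
  11. access N: MISS, evict Z(c=1). Cache: [N(c=1) O(c=2) I(c=3) G(c=4)]
  12. access I: HIT, count now 4. Cache: [N(c=1) O(c=2) G(c=4) I(c=4)]
Total: 7 hits, 5 misses, 1 evictions

Answer: G I N O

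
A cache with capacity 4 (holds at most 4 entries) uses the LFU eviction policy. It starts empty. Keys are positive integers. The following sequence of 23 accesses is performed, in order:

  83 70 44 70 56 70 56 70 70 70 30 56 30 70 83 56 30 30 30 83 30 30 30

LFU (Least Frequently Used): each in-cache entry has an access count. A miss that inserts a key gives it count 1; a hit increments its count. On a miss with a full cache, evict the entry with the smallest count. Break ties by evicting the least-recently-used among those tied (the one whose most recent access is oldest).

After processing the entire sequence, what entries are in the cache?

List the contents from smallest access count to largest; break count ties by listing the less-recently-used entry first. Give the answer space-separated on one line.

Answer: 83 56 70 30

Derivation:
LFU simulation (capacity=4):
  1. access 83: MISS. Cache: [83(c=1)]
  2. access 70: MISS. Cache: [83(c=1) 70(c=1)]
  3. access 44: MISS. Cache: [83(c=1) 70(c=1) 44(c=1)]
  4. access 70: HIT, count now 2. Cache: [83(c=1) 44(c=1) 70(c=2)]
  5. access 56: MISS. Cache: [83(c=1) 44(c=1) 56(c=1) 70(c=2)]
  6. access 70: HIT, count now 3. Cache: [83(c=1) 44(c=1) 56(c=1) 70(c=3)]
  7. access 56: HIT, count now 2. Cache: [83(c=1) 44(c=1) 56(c=2) 70(c=3)]
  8. access 70: HIT, count now 4. Cache: [83(c=1) 44(c=1) 56(c=2) 70(c=4)]
  9. access 70: HIT, count now 5. Cache: [83(c=1) 44(c=1) 56(c=2) 70(c=5)]
  10. access 70: HIT, count now 6. Cache: [83(c=1) 44(c=1) 56(c=2) 70(c=6)]
  11. access 30: MISS, evict 83(c=1). Cache: [44(c=1) 30(c=1) 56(c=2) 70(c=6)]
  12. access 56: HIT, count now 3. Cache: [44(c=1) 30(c=1) 56(c=3) 70(c=6)]
  13. access 30: HIT, count now 2. Cache: [44(c=1) 30(c=2) 56(c=3) 70(c=6)]
  14. access 70: HIT, count now 7. Cache: [44(c=1) 30(c=2) 56(c=3) 70(c=7)]
  15. access 83: MISS, evict 44(c=1). Cache: [83(c=1) 30(c=2) 56(c=3) 70(c=7)]
  16. access 56: HIT, count now 4. Cache: [83(c=1) 30(c=2) 56(c=4) 70(c=7)]
  17. access 30: HIT, count now 3. Cache: [83(c=1) 30(c=3) 56(c=4) 70(c=7)]
  18. access 30: HIT, count now 4. Cache: [83(c=1) 56(c=4) 30(c=4) 70(c=7)]
  19. access 30: HIT, count now 5. Cache: [83(c=1) 56(c=4) 30(c=5) 70(c=7)]
  20. access 83: HIT, count now 2. Cache: [83(c=2) 56(c=4) 30(c=5) 70(c=7)]
  21. access 30: HIT, count now 6. Cache: [83(c=2) 56(c=4) 30(c=6) 70(c=7)]
  22. access 30: HIT, count now 7. Cache: [83(c=2) 56(c=4) 70(c=7) 30(c=7)]
  23. access 30: HIT, count now 8. Cache: [83(c=2) 56(c=4) 70(c=7) 30(c=8)]
Total: 17 hits, 6 misses, 2 evictions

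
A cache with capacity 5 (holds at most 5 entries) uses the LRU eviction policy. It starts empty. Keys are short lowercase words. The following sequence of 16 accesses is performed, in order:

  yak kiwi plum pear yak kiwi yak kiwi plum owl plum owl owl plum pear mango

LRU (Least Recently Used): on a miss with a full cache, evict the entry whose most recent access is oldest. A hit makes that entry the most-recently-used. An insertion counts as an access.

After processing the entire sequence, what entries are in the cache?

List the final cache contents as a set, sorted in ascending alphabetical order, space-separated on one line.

LRU simulation (capacity=5):
  1. access yak: MISS. Cache (LRU->MRU): [yak]
  2. access kiwi: MISS. Cache (LRU->MRU): [yak kiwi]
  3. access plum: MISS. Cache (LRU->MRU): [yak kiwi plum]
  4. access pear: MISS. Cache (LRU->MRU): [yak kiwi plum pear]
  5. access yak: HIT. Cache (LRU->MRU): [kiwi plum pear yak]
  6. access kiwi: HIT. Cache (LRU->MRU): [plum pear yak kiwi]
  7. access yak: HIT. Cache (LRU->MRU): [plum pear kiwi yak]
  8. access kiwi: HIT. Cache (LRU->MRU): [plum pear yak kiwi]
  9. access plum: HIT. Cache (LRU->MRU): [pear yak kiwi plum]
  10. access owl: MISS. Cache (LRU->MRU): [pear yak kiwi plum owl]
  11. access plum: HIT. Cache (LRU->MRU): [pear yak kiwi owl plum]
  12. access owl: HIT. Cache (LRU->MRU): [pear yak kiwi plum owl]
  13. access owl: HIT. Cache (LRU->MRU): [pear yak kiwi plum owl]
  14. access plum: HIT. Cache (LRU->MRU): [pear yak kiwi owl plum]
  15. access pear: HIT. Cache (LRU->MRU): [yak kiwi owl plum pear]
  16. access mango: MISS, evict yak. Cache (LRU->MRU): [kiwi owl plum pear mango]
Total: 10 hits, 6 misses, 1 evictions

Answer: kiwi mango owl pear plum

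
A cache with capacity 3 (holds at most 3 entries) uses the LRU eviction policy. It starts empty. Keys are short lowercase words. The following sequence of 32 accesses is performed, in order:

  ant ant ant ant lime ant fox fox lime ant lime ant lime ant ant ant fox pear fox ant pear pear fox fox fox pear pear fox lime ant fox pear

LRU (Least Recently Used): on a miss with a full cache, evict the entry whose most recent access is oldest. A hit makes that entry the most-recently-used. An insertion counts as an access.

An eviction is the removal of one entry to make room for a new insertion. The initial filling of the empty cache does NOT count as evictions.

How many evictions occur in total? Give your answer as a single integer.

Answer: 4

Derivation:
LRU simulation (capacity=3):
  1. access ant: MISS. Cache (LRU->MRU): [ant]
  2. access ant: HIT. Cache (LRU->MRU): [ant]
  3. access ant: HIT. Cache (LRU->MRU): [ant]
  4. access ant: HIT. Cache (LRU->MRU): [ant]
  5. access lime: MISS. Cache (LRU->MRU): [ant lime]
  6. access ant: HIT. Cache (LRU->MRU): [lime ant]
  7. access fox: MISS. Cache (LRU->MRU): [lime ant fox]
  8. access fox: HIT. Cache (LRU->MRU): [lime ant fox]
  9. access lime: HIT. Cache (LRU->MRU): [ant fox lime]
  10. access ant: HIT. Cache (LRU->MRU): [fox lime ant]
  11. access lime: HIT. Cache (LRU->MRU): [fox ant lime]
  12. access ant: HIT. Cache (LRU->MRU): [fox lime ant]
  13. access lime: HIT. Cache (LRU->MRU): [fox ant lime]
  14. access ant: HIT. Cache (LRU->MRU): [fox lime ant]
  15. access ant: HIT. Cache (LRU->MRU): [fox lime ant]
  16. access ant: HIT. Cache (LRU->MRU): [fox lime ant]
  17. access fox: HIT. Cache (LRU->MRU): [lime ant fox]
  18. access pear: MISS, evict lime. Cache (LRU->MRU): [ant fox pear]
  19. access fox: HIT. Cache (LRU->MRU): [ant pear fox]
  20. access ant: HIT. Cache (LRU->MRU): [pear fox ant]
  21. access pear: HIT. Cache (LRU->MRU): [fox ant pear]
  22. access pear: HIT. Cache (LRU->MRU): [fox ant pear]
  23. access fox: HIT. Cache (LRU->MRU): [ant pear fox]
  24. access fox: HIT. Cache (LRU->MRU): [ant pear fox]
  25. access fox: HIT. Cache (LRU->MRU): [ant pear fox]
  26. access pear: HIT. Cache (LRU->MRU): [ant fox pear]
  27. access pear: HIT. Cache (LRU->MRU): [ant fox pear]
  28. access fox: HIT. Cache (LRU->MRU): [ant pear fox]
  29. access lime: MISS, evict ant. Cache (LRU->MRU): [pear fox lime]
  30. access ant: MISS, evict pear. Cache (LRU->MRU): [fox lime ant]
  31. access fox: HIT. Cache (LRU->MRU): [lime ant fox]
  32. access pear: MISS, evict lime. Cache (LRU->MRU): [ant fox pear]
Total: 25 hits, 7 misses, 4 evictions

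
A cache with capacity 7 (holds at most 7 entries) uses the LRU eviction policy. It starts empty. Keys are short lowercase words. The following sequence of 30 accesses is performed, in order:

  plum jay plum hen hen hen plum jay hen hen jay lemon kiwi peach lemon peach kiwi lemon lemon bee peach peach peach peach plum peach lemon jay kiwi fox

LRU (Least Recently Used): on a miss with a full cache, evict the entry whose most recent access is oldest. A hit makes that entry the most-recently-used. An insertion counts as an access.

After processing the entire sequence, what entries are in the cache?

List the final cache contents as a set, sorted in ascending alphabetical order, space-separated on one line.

LRU simulation (capacity=7):
  1. access plum: MISS. Cache (LRU->MRU): [plum]
  2. access jay: MISS. Cache (LRU->MRU): [plum jay]
  3. access plum: HIT. Cache (LRU->MRU): [jay plum]
  4. access hen: MISS. Cache (LRU->MRU): [jay plum hen]
  5. access hen: HIT. Cache (LRU->MRU): [jay plum hen]
  6. access hen: HIT. Cache (LRU->MRU): [jay plum hen]
  7. access plum: HIT. Cache (LRU->MRU): [jay hen plum]
  8. access jay: HIT. Cache (LRU->MRU): [hen plum jay]
  9. access hen: HIT. Cache (LRU->MRU): [plum jay hen]
  10. access hen: HIT. Cache (LRU->MRU): [plum jay hen]
  11. access jay: HIT. Cache (LRU->MRU): [plum hen jay]
  12. access lemon: MISS. Cache (LRU->MRU): [plum hen jay lemon]
  13. access kiwi: MISS. Cache (LRU->MRU): [plum hen jay lemon kiwi]
  14. access peach: MISS. Cache (LRU->MRU): [plum hen jay lemon kiwi peach]
  15. access lemon: HIT. Cache (LRU->MRU): [plum hen jay kiwi peach lemon]
  16. access peach: HIT. Cache (LRU->MRU): [plum hen jay kiwi lemon peach]
  17. access kiwi: HIT. Cache (LRU->MRU): [plum hen jay lemon peach kiwi]
  18. access lemon: HIT. Cache (LRU->MRU): [plum hen jay peach kiwi lemon]
  19. access lemon: HIT. Cache (LRU->MRU): [plum hen jay peach kiwi lemon]
  20. access bee: MISS. Cache (LRU->MRU): [plum hen jay peach kiwi lemon bee]
  21. access peach: HIT. Cache (LRU->MRU): [plum hen jay kiwi lemon bee peach]
  22. access peach: HIT. Cache (LRU->MRU): [plum hen jay kiwi lemon bee peach]
  23. access peach: HIT. Cache (LRU->MRU): [plum hen jay kiwi lemon bee peach]
  24. access peach: HIT. Cache (LRU->MRU): [plum hen jay kiwi lemon bee peach]
  25. access plum: HIT. Cache (LRU->MRU): [hen jay kiwi lemon bee peach plum]
  26. access peach: HIT. Cache (LRU->MRU): [hen jay kiwi lemon bee plum peach]
  27. access lemon: HIT. Cache (LRU->MRU): [hen jay kiwi bee plum peach lemon]
  28. access jay: HIT. Cache (LRU->MRU): [hen kiwi bee plum peach lemon jay]
  29. access kiwi: HIT. Cache (LRU->MRU): [hen bee plum peach lemon jay kiwi]
  30. access fox: MISS, evict hen. Cache (LRU->MRU): [bee plum peach lemon jay kiwi fox]
Total: 22 hits, 8 misses, 1 evictions

Answer: bee fox jay kiwi lemon peach plum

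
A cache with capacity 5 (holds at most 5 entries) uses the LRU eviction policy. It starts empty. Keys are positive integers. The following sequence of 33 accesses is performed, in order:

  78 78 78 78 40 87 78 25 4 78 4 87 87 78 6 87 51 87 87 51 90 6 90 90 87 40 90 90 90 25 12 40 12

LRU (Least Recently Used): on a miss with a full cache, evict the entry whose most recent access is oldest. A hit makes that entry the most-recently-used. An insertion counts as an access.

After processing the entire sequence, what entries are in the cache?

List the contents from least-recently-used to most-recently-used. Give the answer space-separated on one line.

Answer: 87 90 25 40 12

Derivation:
LRU simulation (capacity=5):
  1. access 78: MISS. Cache (LRU->MRU): [78]
  2. access 78: HIT. Cache (LRU->MRU): [78]
  3. access 78: HIT. Cache (LRU->MRU): [78]
  4. access 78: HIT. Cache (LRU->MRU): [78]
  5. access 40: MISS. Cache (LRU->MRU): [78 40]
  6. access 87: MISS. Cache (LRU->MRU): [78 40 87]
  7. access 78: HIT. Cache (LRU->MRU): [40 87 78]
  8. access 25: MISS. Cache (LRU->MRU): [40 87 78 25]
  9. access 4: MISS. Cache (LRU->MRU): [40 87 78 25 4]
  10. access 78: HIT. Cache (LRU->MRU): [40 87 25 4 78]
  11. access 4: HIT. Cache (LRU->MRU): [40 87 25 78 4]
  12. access 87: HIT. Cache (LRU->MRU): [40 25 78 4 87]
  13. access 87: HIT. Cache (LRU->MRU): [40 25 78 4 87]
  14. access 78: HIT. Cache (LRU->MRU): [40 25 4 87 78]
  15. access 6: MISS, evict 40. Cache (LRU->MRU): [25 4 87 78 6]
  16. access 87: HIT. Cache (LRU->MRU): [25 4 78 6 87]
  17. access 51: MISS, evict 25. Cache (LRU->MRU): [4 78 6 87 51]
  18. access 87: HIT. Cache (LRU->MRU): [4 78 6 51 87]
  19. access 87: HIT. Cache (LRU->MRU): [4 78 6 51 87]
  20. access 51: HIT. Cache (LRU->MRU): [4 78 6 87 51]
  21. access 90: MISS, evict 4. Cache (LRU->MRU): [78 6 87 51 90]
  22. access 6: HIT. Cache (LRU->MRU): [78 87 51 90 6]
  23. access 90: HIT. Cache (LRU->MRU): [78 87 51 6 90]
  24. access 90: HIT. Cache (LRU->MRU): [78 87 51 6 90]
  25. access 87: HIT. Cache (LRU->MRU): [78 51 6 90 87]
  26. access 40: MISS, evict 78. Cache (LRU->MRU): [51 6 90 87 40]
  27. access 90: HIT. Cache (LRU->MRU): [51 6 87 40 90]
  28. access 90: HIT. Cache (LRU->MRU): [51 6 87 40 90]
  29. access 90: HIT. Cache (LRU->MRU): [51 6 87 40 90]
  30. access 25: MISS, evict 51. Cache (LRU->MRU): [6 87 40 90 25]
  31. access 12: MISS, evict 6. Cache (LRU->MRU): [87 40 90 25 12]
  32. access 40: HIT. Cache (LRU->MRU): [87 90 25 12 40]
  33. access 12: HIT. Cache (LRU->MRU): [87 90 25 40 12]
Total: 22 hits, 11 misses, 6 evictions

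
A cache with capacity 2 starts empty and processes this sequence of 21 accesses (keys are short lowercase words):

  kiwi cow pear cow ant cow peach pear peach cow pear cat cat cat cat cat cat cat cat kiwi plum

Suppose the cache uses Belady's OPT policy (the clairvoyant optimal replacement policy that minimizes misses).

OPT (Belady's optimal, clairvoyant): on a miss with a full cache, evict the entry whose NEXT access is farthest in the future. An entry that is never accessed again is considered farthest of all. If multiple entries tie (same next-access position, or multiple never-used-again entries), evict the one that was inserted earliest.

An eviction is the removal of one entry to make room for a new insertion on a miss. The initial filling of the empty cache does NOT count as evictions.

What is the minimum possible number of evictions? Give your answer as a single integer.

Answer: 8

Derivation:
OPT (Belady) simulation (capacity=2):
  1. access kiwi: MISS. Cache: [kiwi]
  2. access cow: MISS. Cache: [kiwi cow]
  3. access pear: MISS, evict kiwi (next use: step 20). Cache: [cow pear]
  4. access cow: HIT. Next use of cow: step 6. Cache: [cow pear]
  5. access ant: MISS, evict pear (next use: step 8). Cache: [cow ant]
  6. access cow: HIT. Next use of cow: step 10. Cache: [cow ant]
  7. access peach: MISS, evict ant (next use: never). Cache: [cow peach]
  8. access pear: MISS, evict cow (next use: step 10). Cache: [peach pear]
  9. access peach: HIT. Next use of peach: never. Cache: [peach pear]
  10. access cow: MISS, evict peach (next use: never). Cache: [pear cow]
  11. access pear: HIT. Next use of pear: never. Cache: [pear cow]
  12. access cat: MISS, evict pear (next use: never). Cache: [cow cat]
  13. access cat: HIT. Next use of cat: step 14. Cache: [cow cat]
  14. access cat: HIT. Next use of cat: step 15. Cache: [cow cat]
  15. access cat: HIT. Next use of cat: step 16. Cache: [cow cat]
  16. access cat: HIT. Next use of cat: step 17. Cache: [cow cat]
  17. access cat: HIT. Next use of cat: step 18. Cache: [cow cat]
  18. access cat: HIT. Next use of cat: step 19. Cache: [cow cat]
  19. access cat: HIT. Next use of cat: never. Cache: [cow cat]
  20. access kiwi: MISS, evict cow (next use: never). Cache: [cat kiwi]
  21. access plum: MISS, evict cat (next use: never). Cache: [kiwi plum]
Total: 11 hits, 10 misses, 8 evictions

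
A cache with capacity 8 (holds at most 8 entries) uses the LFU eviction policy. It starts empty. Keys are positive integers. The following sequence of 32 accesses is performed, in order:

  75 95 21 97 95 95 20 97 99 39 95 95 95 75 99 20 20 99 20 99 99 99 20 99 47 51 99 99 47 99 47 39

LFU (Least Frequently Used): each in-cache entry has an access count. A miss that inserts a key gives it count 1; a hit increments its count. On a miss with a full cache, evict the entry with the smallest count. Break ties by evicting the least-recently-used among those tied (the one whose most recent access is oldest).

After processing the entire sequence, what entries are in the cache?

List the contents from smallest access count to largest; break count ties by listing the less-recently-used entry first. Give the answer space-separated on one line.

Answer: 51 97 75 39 47 20 95 99

Derivation:
LFU simulation (capacity=8):
  1. access 75: MISS. Cache: [75(c=1)]
  2. access 95: MISS. Cache: [75(c=1) 95(c=1)]
  3. access 21: MISS. Cache: [75(c=1) 95(c=1) 21(c=1)]
  4. access 97: MISS. Cache: [75(c=1) 95(c=1) 21(c=1) 97(c=1)]
  5. access 95: HIT, count now 2. Cache: [75(c=1) 21(c=1) 97(c=1) 95(c=2)]
  6. access 95: HIT, count now 3. Cache: [75(c=1) 21(c=1) 97(c=1) 95(c=3)]
  7. access 20: MISS. Cache: [75(c=1) 21(c=1) 97(c=1) 20(c=1) 95(c=3)]
  8. access 97: HIT, count now 2. Cache: [75(c=1) 21(c=1) 20(c=1) 97(c=2) 95(c=3)]
  9. access 99: MISS. Cache: [75(c=1) 21(c=1) 20(c=1) 99(c=1) 97(c=2) 95(c=3)]
  10. access 39: MISS. Cache: [75(c=1) 21(c=1) 20(c=1) 99(c=1) 39(c=1) 97(c=2) 95(c=3)]
  11. access 95: HIT, count now 4. Cache: [75(c=1) 21(c=1) 20(c=1) 99(c=1) 39(c=1) 97(c=2) 95(c=4)]
  12. access 95: HIT, count now 5. Cache: [75(c=1) 21(c=1) 20(c=1) 99(c=1) 39(c=1) 97(c=2) 95(c=5)]
  13. access 95: HIT, count now 6. Cache: [75(c=1) 21(c=1) 20(c=1) 99(c=1) 39(c=1) 97(c=2) 95(c=6)]
  14. access 75: HIT, count now 2. Cache: [21(c=1) 20(c=1) 99(c=1) 39(c=1) 97(c=2) 75(c=2) 95(c=6)]
  15. access 99: HIT, count now 2. Cache: [21(c=1) 20(c=1) 39(c=1) 97(c=2) 75(c=2) 99(c=2) 95(c=6)]
  16. access 20: HIT, count now 2. Cache: [21(c=1) 39(c=1) 97(c=2) 75(c=2) 99(c=2) 20(c=2) 95(c=6)]
  17. access 20: HIT, count now 3. Cache: [21(c=1) 39(c=1) 97(c=2) 75(c=2) 99(c=2) 20(c=3) 95(c=6)]
  18. access 99: HIT, count now 3. Cache: [21(c=1) 39(c=1) 97(c=2) 75(c=2) 20(c=3) 99(c=3) 95(c=6)]
  19. access 20: HIT, count now 4. Cache: [21(c=1) 39(c=1) 97(c=2) 75(c=2) 99(c=3) 20(c=4) 95(c=6)]
  20. access 99: HIT, count now 4. Cache: [21(c=1) 39(c=1) 97(c=2) 75(c=2) 20(c=4) 99(c=4) 95(c=6)]
  21. access 99: HIT, count now 5. Cache: [21(c=1) 39(c=1) 97(c=2) 75(c=2) 20(c=4) 99(c=5) 95(c=6)]
  22. access 99: HIT, count now 6. Cache: [21(c=1) 39(c=1) 97(c=2) 75(c=2) 20(c=4) 95(c=6) 99(c=6)]
  23. access 20: HIT, count now 5. Cache: [21(c=1) 39(c=1) 97(c=2) 75(c=2) 20(c=5) 95(c=6) 99(c=6)]
  24. access 99: HIT, count now 7. Cache: [21(c=1) 39(c=1) 97(c=2) 75(c=2) 20(c=5) 95(c=6) 99(c=7)]
  25. access 47: MISS. Cache: [21(c=1) 39(c=1) 47(c=1) 97(c=2) 75(c=2) 20(c=5) 95(c=6) 99(c=7)]
  26. access 51: MISS, evict 21(c=1). Cache: [39(c=1) 47(c=1) 51(c=1) 97(c=2) 75(c=2) 20(c=5) 95(c=6) 99(c=7)]
  27. access 99: HIT, count now 8. Cache: [39(c=1) 47(c=1) 51(c=1) 97(c=2) 75(c=2) 20(c=5) 95(c=6) 99(c=8)]
  28. access 99: HIT, count now 9. Cache: [39(c=1) 47(c=1) 51(c=1) 97(c=2) 75(c=2) 20(c=5) 95(c=6) 99(c=9)]
  29. access 47: HIT, count now 2. Cache: [39(c=1) 51(c=1) 97(c=2) 75(c=2) 47(c=2) 20(c=5) 95(c=6) 99(c=9)]
  30. access 99: HIT, count now 10. Cache: [39(c=1) 51(c=1) 97(c=2) 75(c=2) 47(c=2) 20(c=5) 95(c=6) 99(c=10)]
  31. access 47: HIT, count now 3. Cache: [39(c=1) 51(c=1) 97(c=2) 75(c=2) 47(c=3) 20(c=5) 95(c=6) 99(c=10)]
  32. access 39: HIT, count now 2. Cache: [51(c=1) 97(c=2) 75(c=2) 39(c=2) 47(c=3) 20(c=5) 95(c=6) 99(c=10)]
Total: 23 hits, 9 misses, 1 evictions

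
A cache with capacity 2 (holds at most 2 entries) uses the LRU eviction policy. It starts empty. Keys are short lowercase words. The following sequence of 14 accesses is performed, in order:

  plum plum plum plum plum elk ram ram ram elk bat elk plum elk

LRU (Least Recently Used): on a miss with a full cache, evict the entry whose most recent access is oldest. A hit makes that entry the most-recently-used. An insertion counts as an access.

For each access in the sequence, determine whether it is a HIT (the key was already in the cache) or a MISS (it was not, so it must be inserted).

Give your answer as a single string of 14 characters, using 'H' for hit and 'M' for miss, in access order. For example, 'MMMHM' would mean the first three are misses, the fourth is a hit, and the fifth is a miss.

LRU simulation (capacity=2):
  1. access plum: MISS. Cache (LRU->MRU): [plum]
  2. access plum: HIT. Cache (LRU->MRU): [plum]
  3. access plum: HIT. Cache (LRU->MRU): [plum]
  4. access plum: HIT. Cache (LRU->MRU): [plum]
  5. access plum: HIT. Cache (LRU->MRU): [plum]
  6. access elk: MISS. Cache (LRU->MRU): [plum elk]
  7. access ram: MISS, evict plum. Cache (LRU->MRU): [elk ram]
  8. access ram: HIT. Cache (LRU->MRU): [elk ram]
  9. access ram: HIT. Cache (LRU->MRU): [elk ram]
  10. access elk: HIT. Cache (LRU->MRU): [ram elk]
  11. access bat: MISS, evict ram. Cache (LRU->MRU): [elk bat]
  12. access elk: HIT. Cache (LRU->MRU): [bat elk]
  13. access plum: MISS, evict bat. Cache (LRU->MRU): [elk plum]
  14. access elk: HIT. Cache (LRU->MRU): [plum elk]
Total: 9 hits, 5 misses, 3 evictions

Answer: MHHHHMMHHHMHMH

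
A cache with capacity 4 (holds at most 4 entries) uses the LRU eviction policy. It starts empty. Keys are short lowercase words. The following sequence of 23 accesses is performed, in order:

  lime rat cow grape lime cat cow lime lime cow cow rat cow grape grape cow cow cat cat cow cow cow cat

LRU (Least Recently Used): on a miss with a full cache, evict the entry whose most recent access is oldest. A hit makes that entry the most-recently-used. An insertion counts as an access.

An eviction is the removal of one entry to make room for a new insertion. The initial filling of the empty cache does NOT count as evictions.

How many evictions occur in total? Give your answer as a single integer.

Answer: 4

Derivation:
LRU simulation (capacity=4):
  1. access lime: MISS. Cache (LRU->MRU): [lime]
  2. access rat: MISS. Cache (LRU->MRU): [lime rat]
  3. access cow: MISS. Cache (LRU->MRU): [lime rat cow]
  4. access grape: MISS. Cache (LRU->MRU): [lime rat cow grape]
  5. access lime: HIT. Cache (LRU->MRU): [rat cow grape lime]
  6. access cat: MISS, evict rat. Cache (LRU->MRU): [cow grape lime cat]
  7. access cow: HIT. Cache (LRU->MRU): [grape lime cat cow]
  8. access lime: HIT. Cache (LRU->MRU): [grape cat cow lime]
  9. access lime: HIT. Cache (LRU->MRU): [grape cat cow lime]
  10. access cow: HIT. Cache (LRU->MRU): [grape cat lime cow]
  11. access cow: HIT. Cache (LRU->MRU): [grape cat lime cow]
  12. access rat: MISS, evict grape. Cache (LRU->MRU): [cat lime cow rat]
  13. access cow: HIT. Cache (LRU->MRU): [cat lime rat cow]
  14. access grape: MISS, evict cat. Cache (LRU->MRU): [lime rat cow grape]
  15. access grape: HIT. Cache (LRU->MRU): [lime rat cow grape]
  16. access cow: HIT. Cache (LRU->MRU): [lime rat grape cow]
  17. access cow: HIT. Cache (LRU->MRU): [lime rat grape cow]
  18. access cat: MISS, evict lime. Cache (LRU->MRU): [rat grape cow cat]
  19. access cat: HIT. Cache (LRU->MRU): [rat grape cow cat]
  20. access cow: HIT. Cache (LRU->MRU): [rat grape cat cow]
  21. access cow: HIT. Cache (LRU->MRU): [rat grape cat cow]
  22. access cow: HIT. Cache (LRU->MRU): [rat grape cat cow]
  23. access cat: HIT. Cache (LRU->MRU): [rat grape cow cat]
Total: 15 hits, 8 misses, 4 evictions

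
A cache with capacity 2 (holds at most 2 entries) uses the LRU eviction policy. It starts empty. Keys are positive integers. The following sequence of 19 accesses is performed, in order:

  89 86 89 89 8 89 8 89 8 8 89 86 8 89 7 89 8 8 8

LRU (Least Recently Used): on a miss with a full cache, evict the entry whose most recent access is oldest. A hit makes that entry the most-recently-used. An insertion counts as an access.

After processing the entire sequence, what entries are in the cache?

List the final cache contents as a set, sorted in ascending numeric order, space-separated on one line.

Answer: 8 89

Derivation:
LRU simulation (capacity=2):
  1. access 89: MISS. Cache (LRU->MRU): [89]
  2. access 86: MISS. Cache (LRU->MRU): [89 86]
  3. access 89: HIT. Cache (LRU->MRU): [86 89]
  4. access 89: HIT. Cache (LRU->MRU): [86 89]
  5. access 8: MISS, evict 86. Cache (LRU->MRU): [89 8]
  6. access 89: HIT. Cache (LRU->MRU): [8 89]
  7. access 8: HIT. Cache (LRU->MRU): [89 8]
  8. access 89: HIT. Cache (LRU->MRU): [8 89]
  9. access 8: HIT. Cache (LRU->MRU): [89 8]
  10. access 8: HIT. Cache (LRU->MRU): [89 8]
  11. access 89: HIT. Cache (LRU->MRU): [8 89]
  12. access 86: MISS, evict 8. Cache (LRU->MRU): [89 86]
  13. access 8: MISS, evict 89. Cache (LRU->MRU): [86 8]
  14. access 89: MISS, evict 86. Cache (LRU->MRU): [8 89]
  15. access 7: MISS, evict 8. Cache (LRU->MRU): [89 7]
  16. access 89: HIT. Cache (LRU->MRU): [7 89]
  17. access 8: MISS, evict 7. Cache (LRU->MRU): [89 8]
  18. access 8: HIT. Cache (LRU->MRU): [89 8]
  19. access 8: HIT. Cache (LRU->MRU): [89 8]
Total: 11 hits, 8 misses, 6 evictions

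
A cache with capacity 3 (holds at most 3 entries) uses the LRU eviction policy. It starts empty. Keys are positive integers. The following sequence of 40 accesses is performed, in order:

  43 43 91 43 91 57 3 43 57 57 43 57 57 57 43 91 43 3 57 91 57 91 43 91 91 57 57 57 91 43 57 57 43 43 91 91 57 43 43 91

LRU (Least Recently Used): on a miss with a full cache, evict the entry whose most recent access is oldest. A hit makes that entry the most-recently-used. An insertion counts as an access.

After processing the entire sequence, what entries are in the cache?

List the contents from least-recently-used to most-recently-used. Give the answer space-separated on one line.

Answer: 57 43 91

Derivation:
LRU simulation (capacity=3):
  1. access 43: MISS. Cache (LRU->MRU): [43]
  2. access 43: HIT. Cache (LRU->MRU): [43]
  3. access 91: MISS. Cache (LRU->MRU): [43 91]
  4. access 43: HIT. Cache (LRU->MRU): [91 43]
  5. access 91: HIT. Cache (LRU->MRU): [43 91]
  6. access 57: MISS. Cache (LRU->MRU): [43 91 57]
  7. access 3: MISS, evict 43. Cache (LRU->MRU): [91 57 3]
  8. access 43: MISS, evict 91. Cache (LRU->MRU): [57 3 43]
  9. access 57: HIT. Cache (LRU->MRU): [3 43 57]
  10. access 57: HIT. Cache (LRU->MRU): [3 43 57]
  11. access 43: HIT. Cache (LRU->MRU): [3 57 43]
  12. access 57: HIT. Cache (LRU->MRU): [3 43 57]
  13. access 57: HIT. Cache (LRU->MRU): [3 43 57]
  14. access 57: HIT. Cache (LRU->MRU): [3 43 57]
  15. access 43: HIT. Cache (LRU->MRU): [3 57 43]
  16. access 91: MISS, evict 3. Cache (LRU->MRU): [57 43 91]
  17. access 43: HIT. Cache (LRU->MRU): [57 91 43]
  18. access 3: MISS, evict 57. Cache (LRU->MRU): [91 43 3]
  19. access 57: MISS, evict 91. Cache (LRU->MRU): [43 3 57]
  20. access 91: MISS, evict 43. Cache (LRU->MRU): [3 57 91]
  21. access 57: HIT. Cache (LRU->MRU): [3 91 57]
  22. access 91: HIT. Cache (LRU->MRU): [3 57 91]
  23. access 43: MISS, evict 3. Cache (LRU->MRU): [57 91 43]
  24. access 91: HIT. Cache (LRU->MRU): [57 43 91]
  25. access 91: HIT. Cache (LRU->MRU): [57 43 91]
  26. access 57: HIT. Cache (LRU->MRU): [43 91 57]
  27. access 57: HIT. Cache (LRU->MRU): [43 91 57]
  28. access 57: HIT. Cache (LRU->MRU): [43 91 57]
  29. access 91: HIT. Cache (LRU->MRU): [43 57 91]
  30. access 43: HIT. Cache (LRU->MRU): [57 91 43]
  31. access 57: HIT. Cache (LRU->MRU): [91 43 57]
  32. access 57: HIT. Cache (LRU->MRU): [91 43 57]
  33. access 43: HIT. Cache (LRU->MRU): [91 57 43]
  34. access 43: HIT. Cache (LRU->MRU): [91 57 43]
  35. access 91: HIT. Cache (LRU->MRU): [57 43 91]
  36. access 91: HIT. Cache (LRU->MRU): [57 43 91]
  37. access 57: HIT. Cache (LRU->MRU): [43 91 57]
  38. access 43: HIT. Cache (LRU->MRU): [91 57 43]
  39. access 43: HIT. Cache (LRU->MRU): [91 57 43]
  40. access 91: HIT. Cache (LRU->MRU): [57 43 91]
Total: 30 hits, 10 misses, 7 evictions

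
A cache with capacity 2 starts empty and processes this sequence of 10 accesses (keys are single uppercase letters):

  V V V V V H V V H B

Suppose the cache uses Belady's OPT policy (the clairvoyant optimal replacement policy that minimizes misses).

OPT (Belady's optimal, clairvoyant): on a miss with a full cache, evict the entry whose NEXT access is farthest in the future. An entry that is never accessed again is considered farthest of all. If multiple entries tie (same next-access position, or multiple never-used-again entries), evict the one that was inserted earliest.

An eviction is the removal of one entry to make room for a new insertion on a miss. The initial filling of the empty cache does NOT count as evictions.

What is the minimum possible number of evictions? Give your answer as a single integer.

Answer: 1

Derivation:
OPT (Belady) simulation (capacity=2):
  1. access V: MISS. Cache: [V]
  2. access V: HIT. Next use of V: step 3. Cache: [V]
  3. access V: HIT. Next use of V: step 4. Cache: [V]
  4. access V: HIT. Next use of V: step 5. Cache: [V]
  5. access V: HIT. Next use of V: step 7. Cache: [V]
  6. access H: MISS. Cache: [V H]
  7. access V: HIT. Next use of V: step 8. Cache: [V H]
  8. access V: HIT. Next use of V: never. Cache: [V H]
  9. access H: HIT. Next use of H: never. Cache: [V H]
  10. access B: MISS, evict V (next use: never). Cache: [H B]
Total: 7 hits, 3 misses, 1 evictions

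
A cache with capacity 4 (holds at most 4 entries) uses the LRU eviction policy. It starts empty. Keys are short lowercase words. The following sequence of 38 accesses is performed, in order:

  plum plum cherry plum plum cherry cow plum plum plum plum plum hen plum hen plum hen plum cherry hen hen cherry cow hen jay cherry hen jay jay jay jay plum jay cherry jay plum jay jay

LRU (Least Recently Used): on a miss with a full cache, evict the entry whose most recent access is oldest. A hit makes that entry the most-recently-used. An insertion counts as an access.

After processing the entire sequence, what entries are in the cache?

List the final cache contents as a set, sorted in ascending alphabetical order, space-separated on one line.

LRU simulation (capacity=4):
  1. access plum: MISS. Cache (LRU->MRU): [plum]
  2. access plum: HIT. Cache (LRU->MRU): [plum]
  3. access cherry: MISS. Cache (LRU->MRU): [plum cherry]
  4. access plum: HIT. Cache (LRU->MRU): [cherry plum]
  5. access plum: HIT. Cache (LRU->MRU): [cherry plum]
  6. access cherry: HIT. Cache (LRU->MRU): [plum cherry]
  7. access cow: MISS. Cache (LRU->MRU): [plum cherry cow]
  8. access plum: HIT. Cache (LRU->MRU): [cherry cow plum]
  9. access plum: HIT. Cache (LRU->MRU): [cherry cow plum]
  10. access plum: HIT. Cache (LRU->MRU): [cherry cow plum]
  11. access plum: HIT. Cache (LRU->MRU): [cherry cow plum]
  12. access plum: HIT. Cache (LRU->MRU): [cherry cow plum]
  13. access hen: MISS. Cache (LRU->MRU): [cherry cow plum hen]
  14. access plum: HIT. Cache (LRU->MRU): [cherry cow hen plum]
  15. access hen: HIT. Cache (LRU->MRU): [cherry cow plum hen]
  16. access plum: HIT. Cache (LRU->MRU): [cherry cow hen plum]
  17. access hen: HIT. Cache (LRU->MRU): [cherry cow plum hen]
  18. access plum: HIT. Cache (LRU->MRU): [cherry cow hen plum]
  19. access cherry: HIT. Cache (LRU->MRU): [cow hen plum cherry]
  20. access hen: HIT. Cache (LRU->MRU): [cow plum cherry hen]
  21. access hen: HIT. Cache (LRU->MRU): [cow plum cherry hen]
  22. access cherry: HIT. Cache (LRU->MRU): [cow plum hen cherry]
  23. access cow: HIT. Cache (LRU->MRU): [plum hen cherry cow]
  24. access hen: HIT. Cache (LRU->MRU): [plum cherry cow hen]
  25. access jay: MISS, evict plum. Cache (LRU->MRU): [cherry cow hen jay]
  26. access cherry: HIT. Cache (LRU->MRU): [cow hen jay cherry]
  27. access hen: HIT. Cache (LRU->MRU): [cow jay cherry hen]
  28. access jay: HIT. Cache (LRU->MRU): [cow cherry hen jay]
  29. access jay: HIT. Cache (LRU->MRU): [cow cherry hen jay]
  30. access jay: HIT. Cache (LRU->MRU): [cow cherry hen jay]
  31. access jay: HIT. Cache (LRU->MRU): [cow cherry hen jay]
  32. access plum: MISS, evict cow. Cache (LRU->MRU): [cherry hen jay plum]
  33. access jay: HIT. Cache (LRU->MRU): [cherry hen plum jay]
  34. access cherry: HIT. Cache (LRU->MRU): [hen plum jay cherry]
  35. access jay: HIT. Cache (LRU->MRU): [hen plum cherry jay]
  36. access plum: HIT. Cache (LRU->MRU): [hen cherry jay plum]
  37. access jay: HIT. Cache (LRU->MRU): [hen cherry plum jay]
  38. access jay: HIT. Cache (LRU->MRU): [hen cherry plum jay]
Total: 32 hits, 6 misses, 2 evictions

Answer: cherry hen jay plum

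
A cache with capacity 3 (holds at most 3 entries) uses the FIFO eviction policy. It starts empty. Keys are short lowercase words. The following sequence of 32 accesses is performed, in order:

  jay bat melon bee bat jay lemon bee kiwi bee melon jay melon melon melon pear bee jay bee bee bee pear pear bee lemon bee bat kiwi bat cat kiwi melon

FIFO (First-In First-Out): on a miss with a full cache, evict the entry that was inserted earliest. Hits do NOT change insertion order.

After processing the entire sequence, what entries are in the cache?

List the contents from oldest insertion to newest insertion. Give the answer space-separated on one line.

Answer: kiwi cat melon

Derivation:
FIFO simulation (capacity=3):
  1. access jay: MISS. Cache (old->new): [jay]
  2. access bat: MISS. Cache (old->new): [jay bat]
  3. access melon: MISS. Cache (old->new): [jay bat melon]
  4. access bee: MISS, evict jay. Cache (old->new): [bat melon bee]
  5. access bat: HIT. Cache (old->new): [bat melon bee]
  6. access jay: MISS, evict bat. Cache (old->new): [melon bee jay]
  7. access lemon: MISS, evict melon. Cache (old->new): [bee jay lemon]
  8. access bee: HIT. Cache (old->new): [bee jay lemon]
  9. access kiwi: MISS, evict bee. Cache (old->new): [jay lemon kiwi]
  10. access bee: MISS, evict jay. Cache (old->new): [lemon kiwi bee]
  11. access melon: MISS, evict lemon. Cache (old->new): [kiwi bee melon]
  12. access jay: MISS, evict kiwi. Cache (old->new): [bee melon jay]
  13. access melon: HIT. Cache (old->new): [bee melon jay]
  14. access melon: HIT. Cache (old->new): [bee melon jay]
  15. access melon: HIT. Cache (old->new): [bee melon jay]
  16. access pear: MISS, evict bee. Cache (old->new): [melon jay pear]
  17. access bee: MISS, evict melon. Cache (old->new): [jay pear bee]
  18. access jay: HIT. Cache (old->new): [jay pear bee]
  19. access bee: HIT. Cache (old->new): [jay pear bee]
  20. access bee: HIT. Cache (old->new): [jay pear bee]
  21. access bee: HIT. Cache (old->new): [jay pear bee]
  22. access pear: HIT. Cache (old->new): [jay pear bee]
  23. access pear: HIT. Cache (old->new): [jay pear bee]
  24. access bee: HIT. Cache (old->new): [jay pear bee]
  25. access lemon: MISS, evict jay. Cache (old->new): [pear bee lemon]
  26. access bee: HIT. Cache (old->new): [pear bee lemon]
  27. access bat: MISS, evict pear. Cache (old->new): [bee lemon bat]
  28. access kiwi: MISS, evict bee. Cache (old->new): [lemon bat kiwi]
  29. access bat: HIT. Cache (old->new): [lemon bat kiwi]
  30. access cat: MISS, evict lemon. Cache (old->new): [bat kiwi cat]
  31. access kiwi: HIT. Cache (old->new): [bat kiwi cat]
  32. access melon: MISS, evict bat. Cache (old->new): [kiwi cat melon]
Total: 15 hits, 17 misses, 14 evictions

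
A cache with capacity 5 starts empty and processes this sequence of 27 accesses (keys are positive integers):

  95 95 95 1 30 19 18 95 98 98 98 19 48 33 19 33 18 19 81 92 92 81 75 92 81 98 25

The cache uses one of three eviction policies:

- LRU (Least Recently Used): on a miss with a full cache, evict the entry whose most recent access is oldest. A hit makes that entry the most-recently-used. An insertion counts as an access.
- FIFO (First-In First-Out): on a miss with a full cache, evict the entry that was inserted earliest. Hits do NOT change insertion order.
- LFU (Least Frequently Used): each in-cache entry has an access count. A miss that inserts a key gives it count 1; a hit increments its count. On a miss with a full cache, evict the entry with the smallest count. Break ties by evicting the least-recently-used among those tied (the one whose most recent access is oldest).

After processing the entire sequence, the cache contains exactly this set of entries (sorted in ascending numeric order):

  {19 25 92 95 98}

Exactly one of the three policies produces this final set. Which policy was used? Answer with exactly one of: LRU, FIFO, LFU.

Simulating under each policy and comparing final sets:
  LRU: final set = {25 75 81 92 98} -> differs
  FIFO: final set = {25 75 81 92 98} -> differs
  LFU: final set = {19 25 92 95 98} -> MATCHES target
Only LFU produces the target set.

Answer: LFU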